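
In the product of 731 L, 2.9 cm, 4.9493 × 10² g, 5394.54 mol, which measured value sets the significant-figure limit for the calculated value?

731 L → 3 s.f.; 2.9 cm → 2 s.f.; 4.9493 × 10² g → 5 s.f.; 5394.54 mol → 6 s.f.
The fewest is 2 significant figures, from 2.9 cm.

2.9 cm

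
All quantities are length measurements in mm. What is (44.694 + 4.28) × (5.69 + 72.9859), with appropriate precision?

44.694 + 4.28 = 48.974, limited to 2 d.p. → 4 s.f.; 5.69 + 72.9859 = 78.6759, limited to 2 d.p. → 4 s.f.
Carrying full precision, 48.974 × 78.6759 = 3853.0735266; keep min(4, 4) = 4 s.f.
Rounded to 4 significant figures: 3853 mm².

3853 mm²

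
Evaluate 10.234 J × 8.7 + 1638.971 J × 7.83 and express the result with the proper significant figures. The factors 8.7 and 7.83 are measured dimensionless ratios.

1.29 × 10⁴ J

10.234 × 8.7 = 89.0358 → 89 J (2 s.f., last digit at the 10^0 place).
1638.971 × 7.83 = 12833.14293 → 1.28 × 10⁴ J (3 s.f., last digit at the 10^2 place).
Sum: 12922.17873 J; keep the coarser place, 10^2.
Result: 1.29 × 10⁴ J.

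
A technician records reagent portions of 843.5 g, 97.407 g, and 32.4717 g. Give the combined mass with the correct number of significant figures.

973.4 g

843.5 g + 97.407 g + 32.4717 g = 973.3787 g.
Addition/subtraction keeps the fewest decimal places: 843.5 → 1 decimal place, 97.407 → 3 decimal places, 32.4717 → 4 decimal places; limit is 1.
Rounded to 1 decimal place: 973.4 g.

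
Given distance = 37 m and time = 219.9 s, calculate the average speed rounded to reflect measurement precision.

1.7 × 10^-1 m/s

average speed = 37 m ÷ 219.9 s = 0.168258299227… m/s.
37 has 2 significant figures; 219.9 has 4.
Division/multiplication keeps the fewest: 2 significant figures.
Rounded: 1.7 × 10^-1 m/s.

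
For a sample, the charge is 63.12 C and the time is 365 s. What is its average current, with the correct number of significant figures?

0.173 A

average current = 63.12 C ÷ 365 s = 0.172931506849… A.
63.12 has 4 significant figures; 365 has 3.
Division/multiplication keeps the fewest: 3 significant figures.
Rounded: 0.173 A.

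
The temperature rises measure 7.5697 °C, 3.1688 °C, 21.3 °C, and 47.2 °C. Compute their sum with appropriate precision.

79.2 °C

7.5697 °C + 3.1688 °C + 21.3 °C + 47.2 °C = 79.2385 °C.
Addition/subtraction keeps the fewest decimal places: 7.5697 → 4 decimal places, 3.1688 → 4 decimal places, 21.3 → 1 decimal place, 47.2 → 1 decimal place; limit is 1.
Rounded to 1 decimal place: 79.2 °C.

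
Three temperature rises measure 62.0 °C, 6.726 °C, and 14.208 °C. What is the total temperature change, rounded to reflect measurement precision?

82.9 °C

62.0 °C + 6.726 °C + 14.208 °C = 82.934 °C.
Addition/subtraction keeps the fewest decimal places: 62.0 → 1 decimal place, 6.726 → 3 decimal places, 14.208 → 3 decimal places; limit is 1.
Rounded to 1 decimal place: 82.9 °C.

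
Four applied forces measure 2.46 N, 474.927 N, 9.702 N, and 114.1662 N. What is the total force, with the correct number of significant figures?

601.26 N

2.46 N + 474.927 N + 9.702 N + 114.1662 N = 601.2552 N.
Addition/subtraction keeps the fewest decimal places: 2.46 → 2 decimal places, 474.927 → 3 decimal places, 9.702 → 3 decimal places, 114.1662 → 4 decimal places; limit is 2.
Rounded to 2 decimal places: 601.26 N.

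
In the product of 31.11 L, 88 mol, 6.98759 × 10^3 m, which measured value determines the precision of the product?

88 mol

31.11 L → 4 s.f.; 88 mol → 2 s.f.; 6.98759 × 10^3 m → 6 s.f.
The fewest is 2 significant figures, from 88 mol.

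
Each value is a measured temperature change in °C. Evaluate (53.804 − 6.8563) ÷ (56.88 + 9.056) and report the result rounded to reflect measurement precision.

7.120 × 10⁻¹

53.804 − 6.8563 = 46.9477, limited to 3 d.p. → 5 s.f.; 56.88 + 9.056 = 65.936, limited to 2 d.p. → 4 s.f.
Carrying full precision, 46.9477 ÷ 65.936 = 0.712019230769…; keep min(5, 4) = 4 s.f.
Rounded to 4 significant figures: 7.120 × 10⁻¹.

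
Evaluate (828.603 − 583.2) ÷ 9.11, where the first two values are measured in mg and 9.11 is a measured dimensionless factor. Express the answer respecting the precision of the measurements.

828.603 mg − 583.2 mg = 245.403 mg; the difference is limited to 1 decimal place (4 s.f.).
Carrying full precision, 245.403 ÷ 9.11 = 26.9377607025… mg; 9.11 has 3 s.f., so the result keeps min(4, 3) = 3 s.f.
Rounded to 3 significant figures: 26.9 mg.

26.9 mg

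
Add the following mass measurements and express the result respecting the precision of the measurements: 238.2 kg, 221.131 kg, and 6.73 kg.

238.2 kg + 221.131 kg + 6.73 kg = 466.061 kg.
Addition/subtraction keeps the fewest decimal places: 238.2 → 1 decimal place, 221.131 → 3 decimal places, 6.73 → 2 decimal places; limit is 1.
Rounded to 1 decimal place: 4.661 × 10^2 kg.

4.661 × 10^2 kg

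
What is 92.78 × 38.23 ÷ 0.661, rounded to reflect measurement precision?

92.78 × 38.23 ÷ 0.661 = 5366.08078669…
Multiplication/division keeps the fewest significant figures: 92.78 → 4 s.f., 38.23 → 4 s.f., 0.661 → 3 s.f.; limit is 3.
Rounded to 3 significant figures: 5.37 × 10³.

5.37 × 10³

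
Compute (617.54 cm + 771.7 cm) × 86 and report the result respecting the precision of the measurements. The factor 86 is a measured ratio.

617.54 cm + 771.7 cm = 1389.24 cm; the sum is limited to 1 decimal place (5 s.f.).
Carrying full precision, 1389.24 × 86 = 119474.64 cm; 86 has 2 s.f., so the result keeps min(5, 2) = 2 s.f.
Rounded to 2 significant figures: 1.2 × 10^5 cm.

1.2 × 10^5 cm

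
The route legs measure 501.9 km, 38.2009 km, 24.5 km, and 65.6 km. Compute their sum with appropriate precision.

630.2 km

501.9 km + 38.2009 km + 24.5 km + 65.6 km = 630.2009 km.
Addition/subtraction keeps the fewest decimal places: 501.9 → 1 decimal place, 38.2009 → 4 decimal places, 24.5 → 1 decimal place, 65.6 → 1 decimal place; limit is 1.
Rounded to 1 decimal place: 630.2 km.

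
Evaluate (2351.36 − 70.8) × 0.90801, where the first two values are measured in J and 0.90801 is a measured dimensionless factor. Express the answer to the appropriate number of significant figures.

2070.8 J

2351.36 J − 70.8 J = 2280.56 J; the difference is limited to 1 decimal place (5 s.f.).
Carrying full precision, 2280.56 × 0.90801 = 2070.7712856 J; 0.90801 has 5 s.f., so the result keeps min(5, 5) = 5 s.f.
Rounded to 5 significant figures: 2070.8 J.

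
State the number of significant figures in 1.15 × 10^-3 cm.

3

1.15 × 10^-3: in scientific notation every digit of the coefficient is significant.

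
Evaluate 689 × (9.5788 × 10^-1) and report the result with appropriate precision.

6.60 × 10^2

689 × (9.5788 × 10^-1) = 659.97932
Multiplication/division keeps the fewest significant figures: 689 → 3 s.f., 9.5788 × 10^-1 → 5 s.f.; limit is 3.
Rounded to 3 significant figures: 6.60 × 10^2.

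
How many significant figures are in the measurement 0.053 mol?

2

0.053: leading zeros are not significant.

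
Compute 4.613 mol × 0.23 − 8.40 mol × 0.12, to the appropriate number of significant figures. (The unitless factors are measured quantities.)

0.1 mol

4.613 × 0.23 = 1.06099 → 1.1 mol (2 s.f., last digit at the 10^-1 place).
8.40 × 0.12 = 1.008 → 1.0 mol (2 s.f., last digit at the 10^-1 place).
Difference: 0.05299 mol; keep the coarser place, 10^-1.
Result: 0.1 mol.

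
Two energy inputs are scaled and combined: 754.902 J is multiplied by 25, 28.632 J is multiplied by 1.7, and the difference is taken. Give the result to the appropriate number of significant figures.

754.902 × 25 = 18872.55 → 1.9 × 10^4 J (2 s.f., last digit at the 10^3 place).
28.632 × 1.7 = 48.6744 → 49 J (2 s.f., last digit at the 10^0 place).
Difference: 18823.8756 J; keep the coarser place, 10^3.
Result: 1.9 × 10^4 J.

1.9 × 10^4 J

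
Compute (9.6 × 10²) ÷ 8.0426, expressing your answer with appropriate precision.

(9.6 × 10²) ÷ 8.0426 = 119.364384652…
Multiplication/division keeps the fewest significant figures: 9.6 × 10² → 2 s.f., 8.0426 → 5 s.f.; limit is 2.
Rounded to 2 significant figures: 1.2 × 10².

1.2 × 10²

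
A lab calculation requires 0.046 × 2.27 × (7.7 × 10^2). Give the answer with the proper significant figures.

80.

0.046 × 2.27 × (7.7 × 10^2) = 80.4034
Multiplication/division keeps the fewest significant figures: 0.046 → 2 s.f., 2.27 → 3 s.f., 7.7 × 10^2 → 2 s.f.; limit is 2.
Rounded to 2 significant figures: 80.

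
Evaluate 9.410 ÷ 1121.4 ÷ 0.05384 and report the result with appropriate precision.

1.559 × 10⁻¹

9.410 ÷ 1121.4 ÷ 0.05384 = 0.155856177443…
Multiplication/division keeps the fewest significant figures: 9.410 → 4 s.f., 1121.4 → 5 s.f., 0.05384 → 4 s.f.; limit is 4.
Rounded to 4 significant figures: 1.559 × 10⁻¹.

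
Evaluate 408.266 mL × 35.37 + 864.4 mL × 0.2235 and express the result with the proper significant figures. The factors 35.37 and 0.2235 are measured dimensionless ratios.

408.266 × 35.37 = 14440.36842 → 1.444 × 10^4 mL (4 s.f., last digit at the 10^1 place).
864.4 × 0.2235 = 193.1934 → 193.2 mL (4 s.f., last digit at the 10^-1 place).
Sum: 14633.56182 mL; keep the coarser place, 10^1.
Result: 1.463 × 10^4 mL.

1.463 × 10^4 mL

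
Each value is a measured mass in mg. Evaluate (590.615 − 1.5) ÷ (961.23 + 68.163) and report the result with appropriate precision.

590.615 − 1.5 = 589.115, limited to 1 d.p. → 4 s.f.; 961.23 + 68.163 = 1029.393, limited to 2 d.p. → 6 s.f.
Carrying full precision, 589.115 ÷ 1029.393 = 0.572293574951…; keep min(4, 6) = 4 s.f.
Rounded to 4 significant figures: 0.5723.

0.5723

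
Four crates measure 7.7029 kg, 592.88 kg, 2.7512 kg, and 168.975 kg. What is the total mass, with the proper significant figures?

7.7029 kg + 592.88 kg + 2.7512 kg + 168.975 kg = 772.3091 kg.
Addition/subtraction keeps the fewest decimal places: 7.7029 → 4 decimal places, 592.88 → 2 decimal places, 2.7512 → 4 decimal places, 168.975 → 3 decimal places; limit is 2.
Rounded to 2 decimal places: 772.31 kg.

772.31 kg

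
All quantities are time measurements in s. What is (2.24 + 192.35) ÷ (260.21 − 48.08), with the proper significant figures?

0.91731

2.24 + 192.35 = 194.59, limited to 2 d.p. → 5 s.f.; 260.21 − 48.08 = 212.13, limited to 2 d.p. → 5 s.f.
Carrying full precision, 194.59 ÷ 212.13 = 0.917314854099…; keep min(5, 5) = 5 s.f.
Rounded to 5 significant figures: 0.91731.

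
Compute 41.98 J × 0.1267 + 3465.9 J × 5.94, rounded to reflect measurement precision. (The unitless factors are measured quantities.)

2.06 × 10⁴ J

41.98 × 0.1267 = 5.318866 → 5.319 J (4 s.f., last digit at the 10^-3 place).
3465.9 × 5.94 = 20587.446 → 2.06 × 10⁴ J (3 s.f., last digit at the 10^2 place).
Sum: 20592.764866 J; keep the coarser place, 10^2.
Result: 2.06 × 10⁴ J.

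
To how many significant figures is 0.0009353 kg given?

0.0009353: leading zeros are not significant.

4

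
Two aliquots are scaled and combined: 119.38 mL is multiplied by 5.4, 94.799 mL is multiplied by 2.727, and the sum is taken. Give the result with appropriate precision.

119.38 × 5.4 = 644.652 → 6.4 × 10^2 mL (2 s.f., last digit at the 10^1 place).
94.799 × 2.727 = 258.516873 → 258.5 mL (4 s.f., last digit at the 10^-1 place).
Sum: 903.168873 mL; keep the coarser place, 10^1.
Result: 9.0 × 10^2 mL.

9.0 × 10^2 mL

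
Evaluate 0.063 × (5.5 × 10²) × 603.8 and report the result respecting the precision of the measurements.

0.063 × (5.5 × 10²) × 603.8 = 20921.67
Multiplication/division keeps the fewest significant figures: 0.063 → 2 s.f., 5.5 × 10² → 2 s.f., 603.8 → 4 s.f.; limit is 2.
Rounded to 2 significant figures: 2.1 × 10⁴.

2.1 × 10⁴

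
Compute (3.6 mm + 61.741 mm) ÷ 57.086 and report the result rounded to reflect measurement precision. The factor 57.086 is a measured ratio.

3.6 mm + 61.741 mm = 65.341 mm; the sum is limited to 1 decimal place (3 s.f.).
Carrying full precision, 65.341 ÷ 57.086 = 1.14460638335… mm; 57.086 has 5 s.f., so the result keeps min(3, 5) = 3 s.f.
Rounded to 3 significant figures: 1.14 mm.

1.14 mm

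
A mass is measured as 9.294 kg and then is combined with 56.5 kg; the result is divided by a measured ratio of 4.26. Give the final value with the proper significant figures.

15.4 kg

9.294 kg + 56.5 kg = 65.794 kg; the sum is limited to 1 decimal place (3 s.f.).
Carrying full precision, 65.794 ÷ 4.26 = 15.444600939… kg; 4.26 has 3 s.f., so the result keeps min(3, 3) = 3 s.f.
Rounded to 3 significant figures: 15.4 kg.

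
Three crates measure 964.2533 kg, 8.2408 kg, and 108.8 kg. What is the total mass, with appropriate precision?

1081.3 kg

964.2533 kg + 8.2408 kg + 108.8 kg = 1081.2941 kg.
Addition/subtraction keeps the fewest decimal places: 964.2533 → 4 decimal places, 8.2408 → 4 decimal places, 108.8 → 1 decimal place; limit is 1.
Rounded to 1 decimal place: 1081.3 kg.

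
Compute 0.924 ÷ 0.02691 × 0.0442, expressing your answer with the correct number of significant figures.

1.52

0.924 ÷ 0.02691 × 0.0442 = 1.51768115942…
Multiplication/division keeps the fewest significant figures: 0.924 → 3 s.f., 0.02691 → 4 s.f., 0.0442 → 3 s.f.; limit is 3.
Rounded to 3 significant figures: 1.52.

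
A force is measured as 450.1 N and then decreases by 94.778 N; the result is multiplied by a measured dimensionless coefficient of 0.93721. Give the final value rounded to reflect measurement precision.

450.1 N − 94.778 N = 355.322 N; the difference is limited to 1 decimal place (4 s.f.).
Carrying full precision, 355.322 × 0.93721 = 333.01133162 N; 0.93721 has 5 s.f., so the result keeps min(4, 5) = 4 s.f.
Rounded to 4 significant figures: 333.0 N.

333.0 N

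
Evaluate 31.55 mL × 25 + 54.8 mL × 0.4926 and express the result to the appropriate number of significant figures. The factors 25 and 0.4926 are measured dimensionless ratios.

8.2 × 10^2 mL

31.55 × 25 = 788.75 → 7.9 × 10^2 mL (2 s.f., last digit at the 10^1 place).
54.8 × 0.4926 = 26.99448 → 27.0 mL (3 s.f., last digit at the 10^-1 place).
Sum: 815.74448 mL; keep the coarser place, 10^1.
Result: 8.2 × 10^2 mL.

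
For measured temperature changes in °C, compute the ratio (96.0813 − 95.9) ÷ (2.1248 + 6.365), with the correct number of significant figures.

96.0813 − 95.9 = 0.1813, limited to 1 d.p. → 1 s.f.; 2.1248 + 6.365 = 8.4898, limited to 3 d.p. → 4 s.f.
Carrying full precision, 0.1813 ÷ 8.4898 = 0.0213550378101…; keep min(1, 4) = 1 s.f.
Rounded to 1 significant figure: 0.02.

0.02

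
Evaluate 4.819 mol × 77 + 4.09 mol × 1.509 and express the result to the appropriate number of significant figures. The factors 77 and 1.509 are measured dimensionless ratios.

4.819 × 77 = 371.063 → 3.7 × 10^2 mol (2 s.f., last digit at the 10^1 place).
4.09 × 1.509 = 6.17181 → 6.17 mol (3 s.f., last digit at the 10^-2 place).
Sum: 377.23481 mol; keep the coarser place, 10^1.
Result: 3.8 × 10^2 mol.

3.8 × 10^2 mol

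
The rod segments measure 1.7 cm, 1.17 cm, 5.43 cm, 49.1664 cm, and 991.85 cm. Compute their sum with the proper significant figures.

1049.3 cm

1.7 cm + 1.17 cm + 5.43 cm + 49.1664 cm + 991.85 cm = 1049.3164 cm.
Addition/subtraction keeps the fewest decimal places: 1.7 → 1 decimal place, 1.17 → 2 decimal places, 5.43 → 2 decimal places, 49.1664 → 4 decimal places, 991.85 → 2 decimal places; limit is 1.
Rounded to 1 decimal place: 1049.3 cm.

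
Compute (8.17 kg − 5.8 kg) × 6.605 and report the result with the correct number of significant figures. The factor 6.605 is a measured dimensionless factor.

8.17 kg − 5.8 kg = 2.37 kg; the difference is limited to 1 decimal place (2 s.f.).
Carrying full precision, 2.37 × 6.605 = 15.65385 kg; 6.605 has 4 s.f., so the result keeps min(2, 4) = 2 s.f.
Rounded to 2 significant figures: 16 kg.

16 kg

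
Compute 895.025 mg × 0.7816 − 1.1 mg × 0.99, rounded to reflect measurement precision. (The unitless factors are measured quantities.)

895.025 × 0.7816 = 699.55154 → 699.6 mg (4 s.f., last digit at the 10^-1 place).
1.1 × 0.99 = 1.089 → 1.1 mg (2 s.f., last digit at the 10^-1 place).
Difference: 698.46254 mg; keep the coarser place, 10^-1.
Result: 698.5 mg.

698.5 mg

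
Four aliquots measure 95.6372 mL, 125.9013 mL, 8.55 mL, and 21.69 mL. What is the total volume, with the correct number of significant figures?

95.6372 mL + 125.9013 mL + 8.55 mL + 21.69 mL = 251.7785 mL.
Addition/subtraction keeps the fewest decimal places: 95.6372 → 4 decimal places, 125.9013 → 4 decimal places, 8.55 → 2 decimal places, 21.69 → 2 decimal places; limit is 2.
Rounded to 2 decimal places: 2.5178 × 10² mL.

2.5178 × 10² mL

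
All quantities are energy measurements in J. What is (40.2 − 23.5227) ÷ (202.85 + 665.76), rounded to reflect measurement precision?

40.2 − 23.5227 = 16.6773, limited to 1 d.p. → 3 s.f.; 202.85 + 665.76 = 868.61, limited to 2 d.p. → 5 s.f.
Carrying full precision, 16.6773 ÷ 868.61 = 0.0191999861848…; keep min(3, 5) = 3 s.f.
Rounded to 3 significant figures: 0.0192.

0.0192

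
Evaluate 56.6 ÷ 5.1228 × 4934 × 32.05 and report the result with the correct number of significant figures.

56.6 ÷ 5.1228 × 4934 × 32.05 = 1747174.20551…
Multiplication/division keeps the fewest significant figures: 56.6 → 3 s.f., 5.1228 → 5 s.f., 4934 → 4 s.f., 32.05 → 4 s.f.; limit is 3.
Rounded to 3 significant figures: 1.75 × 10^6.

1.75 × 10^6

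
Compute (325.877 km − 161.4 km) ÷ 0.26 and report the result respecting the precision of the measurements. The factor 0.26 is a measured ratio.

325.877 km − 161.4 km = 164.477 km; the difference is limited to 1 decimal place (4 s.f.).
Carrying full precision, 164.477 ÷ 0.26 = 632.603846154… km; 0.26 has 2 s.f., so the result keeps min(4, 2) = 2 s.f.
Rounded to 2 significant figures: 6.3 × 10² km.

6.3 × 10² km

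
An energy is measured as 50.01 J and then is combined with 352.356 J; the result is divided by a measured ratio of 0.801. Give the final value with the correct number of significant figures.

502 J

50.01 J + 352.356 J = 402.366 J; the sum is limited to 2 decimal places (5 s.f.).
Carrying full precision, 402.366 ÷ 0.801 = 502.329588015… J; 0.801 has 3 s.f., so the result keeps min(5, 3) = 3 s.f.
Rounded to 3 significant figures: 502 J.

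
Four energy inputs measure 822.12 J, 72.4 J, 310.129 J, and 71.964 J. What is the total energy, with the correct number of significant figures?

1276.6 J

822.12 J + 72.4 J + 310.129 J + 71.964 J = 1276.613 J.
Addition/subtraction keeps the fewest decimal places: 822.12 → 2 decimal places, 72.4 → 1 decimal place, 310.129 → 3 decimal places, 71.964 → 3 decimal places; limit is 1.
Rounded to 1 decimal place: 1276.6 J.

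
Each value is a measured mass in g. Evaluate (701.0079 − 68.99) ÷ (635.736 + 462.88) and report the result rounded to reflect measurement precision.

701.0079 − 68.99 = 632.0179, limited to 2 d.p. → 5 s.f.; 635.736 + 462.88 = 1098.616, limited to 2 d.p. → 6 s.f.
Carrying full precision, 632.0179 ÷ 1098.616 = 0.575285541081…; keep min(5, 6) = 5 s.f.
Rounded to 5 significant figures: 0.57529.

0.57529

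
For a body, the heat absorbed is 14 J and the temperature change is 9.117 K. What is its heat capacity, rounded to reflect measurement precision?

1.5 J/K

heat capacity = 14 J ÷ 9.117 K = 1.53559284852… J/K.
14 has 2 significant figures; 9.117 has 4.
Division/multiplication keeps the fewest: 2 significant figures.
Rounded: 1.5 J/K.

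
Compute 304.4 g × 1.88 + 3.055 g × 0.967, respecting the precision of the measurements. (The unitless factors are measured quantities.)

575 g

304.4 × 1.88 = 572.272 → 572 g (3 s.f., last digit at the 10^0 place).
3.055 × 0.967 = 2.954185 → 2.95 g (3 s.f., last digit at the 10^-2 place).
Sum: 575.226185 g; keep the coarser place, 10^0.
Result: 575 g.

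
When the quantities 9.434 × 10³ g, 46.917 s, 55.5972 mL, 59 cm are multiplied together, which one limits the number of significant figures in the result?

9.434 × 10³ g → 4 s.f.; 46.917 s → 5 s.f.; 55.5972 mL → 6 s.f.; 59 cm → 2 s.f.
The fewest is 2 significant figures, from 59 cm.

59 cm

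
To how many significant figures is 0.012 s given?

0.012: leading zeros are not significant.

2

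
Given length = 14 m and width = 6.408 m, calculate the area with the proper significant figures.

area = 14 m × 6.408 m = 89.712 m².
14 has 2 significant figures; 6.408 has 4.
Division/multiplication keeps the fewest: 2 significant figures.
Rounded: 9.0 × 10¹ m².

9.0 × 10¹ m²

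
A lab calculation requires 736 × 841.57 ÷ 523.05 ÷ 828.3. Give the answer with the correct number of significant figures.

1.43

736 × 841.57 ÷ 523.05 ÷ 828.3 = 1.42967456907…
Multiplication/division keeps the fewest significant figures: 736 → 3 s.f., 841.57 → 5 s.f., 523.05 → 5 s.f., 828.3 → 4 s.f.; limit is 3.
Rounded to 3 significant figures: 1.43.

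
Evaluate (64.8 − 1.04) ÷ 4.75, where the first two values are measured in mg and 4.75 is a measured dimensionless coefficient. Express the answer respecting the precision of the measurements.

13.4 mg

64.8 mg − 1.04 mg = 63.76 mg; the difference is limited to 1 decimal place (3 s.f.).
Carrying full precision, 63.76 ÷ 4.75 = 13.4231578947… mg; 4.75 has 3 s.f., so the result keeps min(3, 3) = 3 s.f.
Rounded to 3 significant figures: 13.4 mg.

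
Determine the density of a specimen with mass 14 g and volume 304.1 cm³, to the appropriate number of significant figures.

density = 14 g ÷ 304.1 cm³ = 0.0460374876685… g/cm³.
14 has 2 significant figures; 304.1 has 4.
Division/multiplication keeps the fewest: 2 significant figures.
Rounded: 0.046 g/cm³.

0.046 g/cm³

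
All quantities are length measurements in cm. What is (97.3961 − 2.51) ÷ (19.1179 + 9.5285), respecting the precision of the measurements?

97.3961 − 2.51 = 94.8861, limited to 2 d.p. → 4 s.f.; 19.1179 + 9.5285 = 28.6464, limited to 4 d.p. → 6 s.f.
Carrying full precision, 94.8861 ÷ 28.6464 = 3.31232196716…; keep min(4, 6) = 4 s.f.
Rounded to 4 significant figures: 3.312.

3.312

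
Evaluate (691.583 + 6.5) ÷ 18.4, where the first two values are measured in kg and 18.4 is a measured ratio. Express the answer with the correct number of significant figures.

37.9 kg

691.583 kg + 6.5 kg = 698.083 kg; the sum is limited to 1 decimal place (4 s.f.).
Carrying full precision, 698.083 ÷ 18.4 = 37.9392934783… kg; 18.4 has 3 s.f., so the result keeps min(4, 3) = 3 s.f.
Rounded to 3 significant figures: 37.9 kg.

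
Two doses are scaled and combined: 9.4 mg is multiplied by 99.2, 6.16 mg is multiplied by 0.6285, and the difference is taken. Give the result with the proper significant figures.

9.4 × 99.2 = 932.48 → 9.3 × 10^2 mg (2 s.f., last digit at the 10^1 place).
6.16 × 0.6285 = 3.87156 → 3.87 mg (3 s.f., last digit at the 10^-2 place).
Difference: 928.60844 mg; keep the coarser place, 10^1.
Result: 9.3 × 10^2 mg.

9.3 × 10^2 mg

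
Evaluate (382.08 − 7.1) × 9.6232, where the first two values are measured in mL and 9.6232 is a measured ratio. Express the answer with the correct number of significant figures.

382.08 mL − 7.1 mL = 374.98 mL; the difference is limited to 1 decimal place (4 s.f.).
Carrying full precision, 374.98 × 9.6232 = 3608.507536 mL; 9.6232 has 5 s.f., so the result keeps min(4, 5) = 4 s.f.
Rounded to 4 significant figures: 3609 mL.

3609 mL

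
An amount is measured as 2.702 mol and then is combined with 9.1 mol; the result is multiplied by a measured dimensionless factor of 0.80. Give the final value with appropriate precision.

2.702 mol + 9.1 mol = 11.802 mol; the sum is limited to 1 decimal place (3 s.f.).
Carrying full precision, 11.802 × 0.80 = 9.4416 mol; 0.80 has 2 s.f., so the result keeps min(3, 2) = 2 s.f.
Rounded to 2 significant figures: 9.4 mol.

9.4 mol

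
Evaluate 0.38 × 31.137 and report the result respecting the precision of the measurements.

0.38 × 31.137 = 11.83206
Multiplication/division keeps the fewest significant figures: 0.38 → 2 s.f., 31.137 → 5 s.f.; limit is 2.
Rounded to 2 significant figures: 12.

12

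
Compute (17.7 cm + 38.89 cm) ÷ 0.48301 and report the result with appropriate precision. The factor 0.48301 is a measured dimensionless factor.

117 cm

17.7 cm + 38.89 cm = 56.59 cm; the sum is limited to 1 decimal place (3 s.f.).
Carrying full precision, 56.59 ÷ 0.48301 = 117.16113538… cm; 0.48301 has 5 s.f., so the result keeps min(3, 5) = 3 s.f.
Rounded to 3 significant figures: 117 cm.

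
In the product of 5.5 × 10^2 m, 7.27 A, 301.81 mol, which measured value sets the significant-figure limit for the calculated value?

5.5 × 10^2 m

5.5 × 10^2 m → 2 s.f.; 7.27 A → 3 s.f.; 301.81 mol → 5 s.f.
The fewest is 2 significant figures, from 5.5 × 10^2 m.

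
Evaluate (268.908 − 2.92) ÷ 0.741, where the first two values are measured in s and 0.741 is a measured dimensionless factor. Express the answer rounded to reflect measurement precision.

268.908 s − 2.92 s = 265.988 s; the difference is limited to 2 decimal places (5 s.f.).
Carrying full precision, 265.988 ÷ 0.741 = 358.958164642… s; 0.741 has 3 s.f., so the result keeps min(5, 3) = 3 s.f.
Rounded to 3 significant figures: 359 s.

359 s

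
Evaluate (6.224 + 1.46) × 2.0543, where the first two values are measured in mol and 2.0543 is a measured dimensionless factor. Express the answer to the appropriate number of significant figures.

6.224 mol + 1.46 mol = 7.684 mol; the sum is limited to 2 decimal places (3 s.f.).
Carrying full precision, 7.684 × 2.0543 = 15.7852412 mol; 2.0543 has 5 s.f., so the result keeps min(3, 5) = 3 s.f.
Rounded to 3 significant figures: 15.8 mol.

15.8 mol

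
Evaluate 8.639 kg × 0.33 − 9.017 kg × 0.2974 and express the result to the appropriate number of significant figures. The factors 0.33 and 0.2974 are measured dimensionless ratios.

0.2 kg

8.639 × 0.33 = 2.85087 → 2.9 kg (2 s.f., last digit at the 10^-1 place).
9.017 × 0.2974 = 2.6816558 → 2.682 kg (4 s.f., last digit at the 10^-3 place).
Difference: 0.1692142 kg; keep the coarser place, 10^-1.
Result: 0.2 kg.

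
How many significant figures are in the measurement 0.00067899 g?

0.00067899: leading zeros are not significant.

5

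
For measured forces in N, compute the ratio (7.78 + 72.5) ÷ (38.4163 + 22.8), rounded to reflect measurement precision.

1.31

7.78 + 72.5 = 80.28, limited to 1 d.p. → 3 s.f.; 38.4163 + 22.8 = 61.2163, limited to 1 d.p. → 3 s.f.
Carrying full precision, 80.28 ÷ 61.2163 = 1.31141542367…; keep min(3, 3) = 3 s.f.
Rounded to 3 significant figures: 1.31.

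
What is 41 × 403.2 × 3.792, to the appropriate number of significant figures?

6.3 × 10^4

41 × 403.2 × 3.792 = 62686.3104
Multiplication/division keeps the fewest significant figures: 41 → 2 s.f., 403.2 → 4 s.f., 3.792 → 4 s.f.; limit is 2.
Rounded to 2 significant figures: 6.3 × 10^4.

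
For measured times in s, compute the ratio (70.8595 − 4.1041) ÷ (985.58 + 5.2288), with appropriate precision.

0.067375

70.8595 − 4.1041 = 66.7554, limited to 4 d.p. → 6 s.f.; 985.58 + 5.2288 = 990.8088, limited to 2 d.p. → 5 s.f.
Carrying full precision, 66.7554 ÷ 990.8088 = 0.0673746539191…; keep min(6, 5) = 5 s.f.
Rounded to 5 significant figures: 0.067375.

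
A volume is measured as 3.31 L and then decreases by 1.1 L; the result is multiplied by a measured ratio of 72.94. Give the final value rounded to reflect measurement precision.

1.6 × 10² L

3.31 L − 1.1 L = 2.21 L; the difference is limited to 1 decimal place (2 s.f.).
Carrying full precision, 2.21 × 72.94 = 161.1974 L; 72.94 has 4 s.f., so the result keeps min(2, 4) = 2 s.f.
Rounded to 2 significant figures: 1.6 × 10² L.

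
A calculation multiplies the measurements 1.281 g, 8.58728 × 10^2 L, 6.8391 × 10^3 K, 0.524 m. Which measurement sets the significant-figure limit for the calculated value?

0.524 m

1.281 g → 4 s.f.; 8.58728 × 10^2 L → 6 s.f.; 6.8391 × 10^3 K → 5 s.f.; 0.524 m → 3 s.f.
The fewest is 3 significant figures, from 0.524 m.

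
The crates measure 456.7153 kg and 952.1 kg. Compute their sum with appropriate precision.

1408.8 kg

456.7153 kg + 952.1 kg = 1408.8153 kg.
Addition/subtraction keeps the fewest decimal places: 456.7153 → 4 decimal places, 952.1 → 1 decimal place; limit is 1.
Rounded to 1 decimal place: 1408.8 kg.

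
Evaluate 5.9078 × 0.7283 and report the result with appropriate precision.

4.303

5.9078 × 0.7283 = 4.30265074
Multiplication/division keeps the fewest significant figures: 5.9078 → 5 s.f., 0.7283 → 4 s.f.; limit is 4.
Rounded to 4 significant figures: 4.303.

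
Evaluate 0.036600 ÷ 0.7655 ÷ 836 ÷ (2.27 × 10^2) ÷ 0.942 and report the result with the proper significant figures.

0.036600 ÷ 0.7655 ÷ 836 ÷ (2.27 × 10^2) ÷ 0.942 = 2.67456312729 × 10^-7…
Multiplication/division keeps the fewest significant figures: 0.036600 → 5 s.f., 0.7655 → 4 s.f., 836 → 3 s.f., 2.27 × 10^2 → 3 s.f., 0.942 → 3 s.f.; limit is 3.
Rounded to 3 significant figures: 2.67 × 10^-7.

2.67 × 10^-7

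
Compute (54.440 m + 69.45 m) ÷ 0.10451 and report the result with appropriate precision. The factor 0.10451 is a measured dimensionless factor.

54.440 m + 69.45 m = 123.890 m; the sum is limited to 2 decimal places (5 s.f.).
Carrying full precision, 123.890 ÷ 0.10451 = 1185.43680031… m; 0.10451 has 5 s.f., so the result keeps min(5, 5) = 5 s.f.
Rounded to 5 significant figures: 1185.4 m.

1185.4 m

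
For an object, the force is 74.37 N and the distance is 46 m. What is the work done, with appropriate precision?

work done = 74.37 N × 46 m = 3421.02 J.
74.37 has 4 significant figures; 46 has 2.
Division/multiplication keeps the fewest: 2 significant figures.
Rounded: 3.4 × 10^3 J.

3.4 × 10^3 J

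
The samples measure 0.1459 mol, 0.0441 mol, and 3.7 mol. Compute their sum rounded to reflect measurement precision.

3.9 mol

0.1459 mol + 0.0441 mol + 3.7 mol = 3.8900 mol.
Addition/subtraction keeps the fewest decimal places: 0.1459 → 4 decimal places, 0.0441 → 4 decimal places, 3.7 → 1 decimal place; limit is 1.
Rounded to 1 decimal place: 3.9 mol.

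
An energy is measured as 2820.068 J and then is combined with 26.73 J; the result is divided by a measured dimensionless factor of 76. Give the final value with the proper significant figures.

2820.068 J + 26.73 J = 2846.798 J; the sum is limited to 2 decimal places (6 s.f.).
Carrying full precision, 2846.798 ÷ 76 = 37.4578684211… J; 76 has 2 s.f., so the result keeps min(6, 2) = 2 s.f.
Rounded to 2 significant figures: 37 J.

37 J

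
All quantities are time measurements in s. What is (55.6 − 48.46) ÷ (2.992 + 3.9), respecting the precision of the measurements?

1.0

55.6 − 48.46 = 7.14, limited to 1 d.p. → 2 s.f.; 2.992 + 3.9 = 6.892, limited to 1 d.p. → 2 s.f.
Carrying full precision, 7.14 ÷ 6.892 = 1.03598374927…; keep min(2, 2) = 2 s.f.
Rounded to 2 significant figures: 1.0.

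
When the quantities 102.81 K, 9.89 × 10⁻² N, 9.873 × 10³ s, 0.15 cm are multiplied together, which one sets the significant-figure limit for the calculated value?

0.15 cm

102.81 K → 5 s.f.; 9.89 × 10⁻² N → 3 s.f.; 9.873 × 10³ s → 4 s.f.; 0.15 cm → 2 s.f.
The fewest is 2 significant figures, from 0.15 cm.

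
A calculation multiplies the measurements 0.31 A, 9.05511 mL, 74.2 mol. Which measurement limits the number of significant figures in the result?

0.31 A → 2 s.f.; 9.05511 mL → 6 s.f.; 74.2 mol → 3 s.f.
The fewest is 2 significant figures, from 0.31 A.

0.31 A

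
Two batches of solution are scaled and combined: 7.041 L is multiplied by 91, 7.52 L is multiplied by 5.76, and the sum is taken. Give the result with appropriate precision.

6.8 × 10^2 L

7.041 × 91 = 640.731 → 6.4 × 10^2 L (2 s.f., last digit at the 10^1 place).
7.52 × 5.76 = 43.3152 → 43.3 L (3 s.f., last digit at the 10^-1 place).
Sum: 684.0462 L; keep the coarser place, 10^1.
Result: 6.8 × 10^2 L.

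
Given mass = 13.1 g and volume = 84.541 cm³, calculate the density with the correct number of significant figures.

0.155 g/cm³

density = 13.1 g ÷ 84.541 cm³ = 0.154954400823… g/cm³.
13.1 has 3 significant figures; 84.541 has 5.
Division/multiplication keeps the fewest: 3 significant figures.
Rounded: 0.155 g/cm³.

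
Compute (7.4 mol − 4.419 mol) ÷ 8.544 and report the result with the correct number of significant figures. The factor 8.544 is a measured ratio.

0.35 mol

7.4 mol − 4.419 mol = 2.981 mol; the difference is limited to 1 decimal place (2 s.f.).
Carrying full precision, 2.981 ÷ 8.544 = 0.348899812734… mol; 8.544 has 4 s.f., so the result keeps min(2, 4) = 2 s.f.
Rounded to 2 significant figures: 0.35 mol.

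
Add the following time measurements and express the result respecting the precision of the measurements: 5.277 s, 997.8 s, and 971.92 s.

5.277 s + 997.8 s + 971.92 s = 1974.997 s.
Addition/subtraction keeps the fewest decimal places: 5.277 → 3 decimal places, 997.8 → 1 decimal place, 971.92 → 2 decimal places; limit is 1.
Rounded to 1 decimal place: 1975.0 s.

1975.0 s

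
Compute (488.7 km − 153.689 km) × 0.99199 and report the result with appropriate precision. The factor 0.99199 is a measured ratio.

488.7 km − 153.689 km = 335.011 km; the difference is limited to 1 decimal place (4 s.f.).
Carrying full precision, 335.011 × 0.99199 = 332.32756189 km; 0.99199 has 5 s.f., so the result keeps min(4, 5) = 4 s.f.
Rounded to 4 significant figures: 3.323 × 10^2 km.

3.323 × 10^2 km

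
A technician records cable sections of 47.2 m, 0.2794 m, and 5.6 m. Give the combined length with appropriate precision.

47.2 m + 0.2794 m + 5.6 m = 53.0794 m.
Addition/subtraction keeps the fewest decimal places: 47.2 → 1 decimal place, 0.2794 → 4 decimal places, 5.6 → 1 decimal place; limit is 1.
Rounded to 1 decimal place: 53.1 m.

53.1 m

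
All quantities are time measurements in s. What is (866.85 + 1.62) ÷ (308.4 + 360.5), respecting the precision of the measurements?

1.298

866.85 + 1.62 = 868.47, limited to 2 d.p. → 5 s.f.; 308.4 + 360.5 = 668.9, limited to 1 d.p. → 4 s.f.
Carrying full precision, 868.47 ÷ 668.9 = 1.29835550904…; keep min(5, 4) = 4 s.f.
Rounded to 4 significant figures: 1.298.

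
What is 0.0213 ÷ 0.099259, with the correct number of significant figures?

2.15 × 10^-1

0.0213 ÷ 0.099259 = 0.214590112735…
Multiplication/division keeps the fewest significant figures: 0.0213 → 3 s.f., 0.099259 → 5 s.f.; limit is 3.
Rounded to 3 significant figures: 2.15 × 10^-1.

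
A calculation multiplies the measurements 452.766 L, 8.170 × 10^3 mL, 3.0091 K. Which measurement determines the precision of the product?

452.766 L → 6 s.f.; 8.170 × 10^3 mL → 4 s.f.; 3.0091 K → 5 s.f.
The fewest is 4 significant figures, from 8.170 × 10^3 mL.

8.170 × 10^3 mL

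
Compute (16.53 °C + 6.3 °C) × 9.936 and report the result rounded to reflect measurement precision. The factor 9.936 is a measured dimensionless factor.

16.53 °C + 6.3 °C = 22.83 °C; the sum is limited to 1 decimal place (3 s.f.).
Carrying full precision, 22.83 × 9.936 = 226.83888 °C; 9.936 has 4 s.f., so the result keeps min(3, 4) = 3 s.f.
Rounded to 3 significant figures: 2.27 × 10² °C.

2.27 × 10² °C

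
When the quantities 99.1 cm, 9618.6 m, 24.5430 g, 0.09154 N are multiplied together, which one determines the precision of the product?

99.1 cm

99.1 cm → 3 s.f.; 9618.6 m → 5 s.f.; 24.5430 g → 6 s.f.; 0.09154 N → 4 s.f.
The fewest is 3 significant figures, from 99.1 cm.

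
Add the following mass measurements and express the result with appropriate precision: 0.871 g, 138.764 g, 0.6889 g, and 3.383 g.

143.707 g

0.871 g + 138.764 g + 0.6889 g + 3.383 g = 143.7069 g.
Addition/subtraction keeps the fewest decimal places: 0.871 → 3 decimal places, 138.764 → 3 decimal places, 0.6889 → 4 decimal places, 3.383 → 3 decimal places; limit is 3.
Rounded to 3 decimal places: 143.707 g.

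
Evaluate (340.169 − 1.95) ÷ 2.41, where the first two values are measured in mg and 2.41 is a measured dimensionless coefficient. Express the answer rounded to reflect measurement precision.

340.169 mg − 1.95 mg = 338.219 mg; the difference is limited to 2 decimal places (5 s.f.).
Carrying full precision, 338.219 ÷ 2.41 = 140.339834025… mg; 2.41 has 3 s.f., so the result keeps min(5, 3) = 3 s.f.
Rounded to 3 significant figures: 1.40 × 10² mg.

1.40 × 10² mg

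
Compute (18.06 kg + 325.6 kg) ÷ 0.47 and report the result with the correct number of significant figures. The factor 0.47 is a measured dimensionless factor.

7.3 × 10^2 kg

18.06 kg + 325.6 kg = 343.66 kg; the sum is limited to 1 decimal place (4 s.f.).
Carrying full precision, 343.66 ÷ 0.47 = 731.191489362… kg; 0.47 has 2 s.f., so the result keeps min(4, 2) = 2 s.f.
Rounded to 2 significant figures: 7.3 × 10^2 kg.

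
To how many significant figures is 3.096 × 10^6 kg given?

3.096 × 10^6: in scientific notation every digit of the coefficient is significant.

4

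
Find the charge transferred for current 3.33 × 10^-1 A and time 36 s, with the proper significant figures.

12 C

charge transferred = 3.33 × 10^-1 A × 36 s = 11.988 C.
3.33 × 10^-1 has 3 significant figures; 36 has 2.
Division/multiplication keeps the fewest: 2 significant figures.
Rounded: 12 C.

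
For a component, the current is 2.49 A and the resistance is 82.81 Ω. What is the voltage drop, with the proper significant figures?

voltage drop = 2.49 A × 82.81 Ω = 206.1969 V.
2.49 has 3 significant figures; 82.81 has 4.
Division/multiplication keeps the fewest: 3 significant figures.
Rounded: 206 V.

206 V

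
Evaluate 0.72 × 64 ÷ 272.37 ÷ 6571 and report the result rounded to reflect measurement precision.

0.72 × 64 ÷ 272.37 ÷ 6571 = 0.0000257467094708…
Multiplication/division keeps the fewest significant figures: 0.72 → 2 s.f., 64 → 2 s.f., 272.37 → 5 s.f., 6571 → 4 s.f.; limit is 2.
Rounded to 2 significant figures: 2.6 × 10⁻⁵.

2.6 × 10⁻⁵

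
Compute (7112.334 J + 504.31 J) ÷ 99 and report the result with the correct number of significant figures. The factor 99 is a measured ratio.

77 J

7112.334 J + 504.31 J = 7616.644 J; the sum is limited to 2 decimal places (6 s.f.).
Carrying full precision, 7616.644 ÷ 99 = 76.9357979798… J; 99 has 2 s.f., so the result keeps min(6, 2) = 2 s.f.
Rounded to 2 significant figures: 77 J.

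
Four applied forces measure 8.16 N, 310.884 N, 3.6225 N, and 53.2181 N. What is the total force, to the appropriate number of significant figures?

8.16 N + 310.884 N + 3.6225 N + 53.2181 N = 375.8846 N.
Addition/subtraction keeps the fewest decimal places: 8.16 → 2 decimal places, 310.884 → 3 decimal places, 3.6225 → 4 decimal places, 53.2181 → 4 decimal places; limit is 2.
Rounded to 2 decimal places: 375.88 N.

375.88 N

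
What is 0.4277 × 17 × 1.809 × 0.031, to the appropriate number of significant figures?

0.4277 × 17 × 1.809 × 0.031 = 0.4077448011
Multiplication/division keeps the fewest significant figures: 0.4277 → 4 s.f., 17 → 2 s.f., 1.809 → 4 s.f., 0.031 → 2 s.f.; limit is 2.
Rounded to 2 significant figures: 0.41.

0.41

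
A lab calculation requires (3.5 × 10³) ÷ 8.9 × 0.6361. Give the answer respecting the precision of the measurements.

(3.5 × 10³) ÷ 8.9 × 0.6361 = 250.151685393…
Multiplication/division keeps the fewest significant figures: 3.5 × 10³ → 2 s.f., 8.9 → 2 s.f., 0.6361 → 4 s.f.; limit is 2.
Rounded to 2 significant figures: 2.5 × 10².

2.5 × 10²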